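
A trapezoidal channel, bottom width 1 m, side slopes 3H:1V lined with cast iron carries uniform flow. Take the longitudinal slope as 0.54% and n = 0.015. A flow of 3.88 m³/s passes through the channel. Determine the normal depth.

Manning's equation rearranged: A R^(2/3) = nQ / (1·√S) = 0.015 × 3.88 / (√0.0054) = 0.792.
At y = 0.399 m: A R^(2/3) = 0.3468 — short.
At y = 0.586 m: A R^(2/3) = 0.7926 — ≈ 0.792.

y_n = 0.586 m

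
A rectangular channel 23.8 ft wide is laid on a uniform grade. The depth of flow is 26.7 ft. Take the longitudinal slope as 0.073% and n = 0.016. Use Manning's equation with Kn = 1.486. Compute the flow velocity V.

Flow area A = b·y = 23.8 × 26.7 = 635.5 ft². Wetted perimeter P = b + 2y = 23.8 + 2×26.7 = 77.2 ft.
Hydraulic radius R = A/P = 635.5/77.2 = 8.231 ft.
From Manning's equation, V = (1.486/n) R^(2/3) S^(1/2) = (1.486/0.016) × 8.231^(2/3) × 0.00073^(1/2) = 10.2 ft/s.

V = 10.2 ft/s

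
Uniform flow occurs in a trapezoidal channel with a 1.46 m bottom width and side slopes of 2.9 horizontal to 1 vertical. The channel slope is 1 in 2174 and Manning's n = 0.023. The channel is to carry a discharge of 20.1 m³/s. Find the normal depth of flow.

y_n = 2.32 m

Manning's equation rearranged: A R^(2/3) = nQ / (1·√S) = 0.023 × 20.1 / (√0.00046) = 21.56.
Trying y = 2.69 m: A R^(2/3) = 30.98 — too large.
Trying y = 1.9 m: A R^(2/3) = 13.33 — too small.
Trying y = 2.32 m: A R^(2/3) = 21.58 — matches.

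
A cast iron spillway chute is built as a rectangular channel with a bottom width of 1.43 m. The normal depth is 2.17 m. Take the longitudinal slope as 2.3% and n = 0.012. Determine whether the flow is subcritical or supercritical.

Flow area A = b·y = 1.43 × 2.17 = 3.103 m². Wetted perimeter P = b + 2y = 1.43 + 2×2.17 = 5.77 m.
Hydraulic radius R = A/P = 3.103/5.77 = 0.5378 m.
V = (1/n) R^(2/3) √S = (1/0.012) × 0.5378^(2/3) × √0.023 = 8.358 m/s. Hydraulic depth D_h = A/T = 3.103/1.43 = 2.17 m.
Froude number Fr = V/√(g·D_h) = 8.358/√(9.81×2.17) = 1.81, which is greater than 1, so the flow is supercritical.

supercritical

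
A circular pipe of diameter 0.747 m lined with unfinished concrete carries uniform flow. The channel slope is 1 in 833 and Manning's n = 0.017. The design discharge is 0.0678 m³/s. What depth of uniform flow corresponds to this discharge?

y_n = 0.245 m

Manning's equation rearranged: A R^(2/3) = nQ / (1·√S) = 0.017 × 0.0678 / (√0.0012) = 0.03327.
Try y = 0.269 m: A R^(2/3) = 0.03972 — over.
Try y = 0.208 m: A R^(2/3) = 0.02425 — short.
Try y = 0.245 m: A R^(2/3) = 0.03328 — ≈ 0.03327.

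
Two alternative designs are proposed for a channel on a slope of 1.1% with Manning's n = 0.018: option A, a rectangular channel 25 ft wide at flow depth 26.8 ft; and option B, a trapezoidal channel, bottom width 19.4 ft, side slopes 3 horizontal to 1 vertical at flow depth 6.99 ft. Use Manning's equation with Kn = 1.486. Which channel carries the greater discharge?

channel A

Channel A: Flow area A = b·y = 25 × 26.8 = 670 ft². Wetted perimeter P = b + 2y = 25 + 2×26.8 = 78.6 ft. Hydraulic radius R = A/P = 670/78.6 = 8.524 ft. Q_A = (1.486/0.018)·670·8.524^(2/3)·√0.011 = 24210 ft³/s.
Channel B: With bottom width b = 19.4 ft and side slope z = 3: A = (b + zy)y = (19.4 + 3×6.99)×6.99 = 282.2 ft²; P = b + 2y√(1+z²) = 19.4 + 2×6.99×3.162 = 63.61 ft. Hydraulic radius R = A/P = 282.2/63.61 = 4.436 ft. Q_B = (1.486/0.018)·282.2·4.436^(2/3)·√0.011 = 6597 ft³/s.
Q_A = 24210 ft³/s vs Q_B = 6597 ft³/s, so channel A carries more.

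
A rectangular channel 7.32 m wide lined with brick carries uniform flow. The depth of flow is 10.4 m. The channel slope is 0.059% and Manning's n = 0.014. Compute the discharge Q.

Flow area A = b·y = 7.32 × 10.4 = 76.13 m². Wetted perimeter P = b + 2y = 7.32 + 2×10.4 = 28.12 m.
Hydraulic radius R = A/P = 76.13/28.12 = 2.707 m.
Manning's equation: Q = (1/n) A R^(2/3) S^(1/2) = (1/0.014) × 76.13 × 2.707^(2/3) × 0.00059^(1/2) = 257 m³/s.

Q = 257 m³/s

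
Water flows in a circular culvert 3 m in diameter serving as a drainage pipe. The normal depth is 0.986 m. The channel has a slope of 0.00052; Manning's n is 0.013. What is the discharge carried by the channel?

Q = 2.39 m³/s

For a circular section of diameter D = 3 m at depth y = 0.986 m, the central angle is θ = 2 arccos(1 − 2y/D) = 2.442 rad. Then A = (D²/8)(θ − sin θ) = 2.023 m² and P = Dθ/2 = 3.663 m.
Hydraulic radius R = A/P = 2.023/3.663 = 0.5523 m.
Manning's equation: Q = (1/n) A R^(2/3) S^(1/2) = (1/0.013) × 2.023 × 0.5523^(2/3) × 0.00052^(1/2) = 2.39 m³/s.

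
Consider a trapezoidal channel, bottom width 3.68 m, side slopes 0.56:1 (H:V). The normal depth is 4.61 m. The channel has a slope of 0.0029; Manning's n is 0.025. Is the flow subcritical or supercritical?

With bottom width b = 3.68 m and side slope z = 0.56: A = (b + zy)y = (3.68 + 0.56×4.61)×4.61 = 28.87 m²; P = b + 2y√(1+z²) = 3.68 + 2×4.61×1.146 = 14.25 m.
Hydraulic radius R = A/P = 28.87/14.25 = 2.026 m.
V = (1/n) R^(2/3) √S = (1/0.025) × 2.026^(2/3) × √0.0029 = 3.449 m/s. Hydraulic depth D_h = A/T = 28.87/8.843 = 3.264 m.
Froude number Fr = V/√(g·D_h) = 3.449/√(9.81×3.264) = 0.609, which is less than 1, so the flow is subcritical.

subcritical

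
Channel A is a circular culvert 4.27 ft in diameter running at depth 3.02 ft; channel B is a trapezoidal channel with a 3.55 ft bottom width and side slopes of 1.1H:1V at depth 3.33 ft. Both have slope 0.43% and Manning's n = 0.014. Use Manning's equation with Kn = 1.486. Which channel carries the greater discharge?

Channel A: For a circular section of diameter D = 4.27 ft at depth y = 3.02 ft, the central angle is θ = 2 arccos(1 − 2y/D) = 3.996 rad. Then A = (D²/8)(θ − sin θ) = 10.83 ft² and P = Dθ/2 = 8.532 ft. Hydraulic radius R = A/P = 10.83/8.532 = 1.269 ft. Q_A = (1.486/0.014)·10.83·1.269^(2/3)·√0.0043 = 88.34 ft³/s.
Channel B: With bottom width b = 3.55 ft and side slope z = 1.1: A = (b + zy)y = (3.55 + 1.1×3.33)×3.33 = 24.02 ft²; P = b + 2y√(1+z²) = 3.55 + 2×3.33×1.487 = 13.45 ft. Hydraulic radius R = A/P = 24.02/13.45 = 1.786 ft. Q_B = (1.486/0.014)·24.02·1.786^(2/3)·√0.0043 = 246.1 ft³/s.
Q_A = 88.34 ft³/s vs Q_B = 246.1 ft³/s, so channel B carries more.

channel B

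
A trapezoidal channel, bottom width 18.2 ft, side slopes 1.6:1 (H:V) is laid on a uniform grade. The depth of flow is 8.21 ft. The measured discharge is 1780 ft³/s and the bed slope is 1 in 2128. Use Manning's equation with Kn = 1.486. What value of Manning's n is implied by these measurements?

With bottom width b = 18.2 ft and side slope z = 1.6: A = (b + zy)y = (18.2 + 1.6×8.21)×8.21 = 257.3 ft²; P = b + 2y√(1+z²) = 18.2 + 2×8.21×1.887 = 49.18 ft.
Hydraulic radius R = A/P = 257.3/49.18 = 5.231 ft.
Rearranging Manning's equation: n = (1.486/Q) A R^(2/3) S^(1/2) = (1.486/1780) × 257.3 × 5.231^(2/3) × √0.0004699 = 0.014.

n = 0.014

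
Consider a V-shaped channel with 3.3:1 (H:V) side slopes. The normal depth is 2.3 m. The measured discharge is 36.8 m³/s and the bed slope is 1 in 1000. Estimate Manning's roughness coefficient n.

n = 0.016

For a triangular section with side slope z = 3.3: A = zy² = 3.3×2.3² = 17.46 m²; P = 2y√(1+z²) = 2×2.3×3.448 = 15.86 m.
Hydraulic radius R = A/P = 17.46/15.86 = 1.101 m.
Rearranging Manning's equation: n = (1/Q) A R^(2/3) S^(1/2) = (1/36.8) × 17.46 × 1.101^(2/3) × √0.001 = 0.016.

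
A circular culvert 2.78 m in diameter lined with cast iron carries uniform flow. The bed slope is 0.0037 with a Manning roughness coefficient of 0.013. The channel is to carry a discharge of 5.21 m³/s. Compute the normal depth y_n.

y_n = 0.915 m

Manning's equation rearranged: A R^(2/3) = nQ / (1·√S) = 0.013 × 5.21 / (√0.0037) = 1.113.
At y = 0.768 m: A R^(2/3) = 0.7943 — too small.
At y = 1.06 m: A R^(2/3) = 1.47 — too large.
At y = 0.915 m: A R^(2/3) = 1.115 — ≈ 1.113.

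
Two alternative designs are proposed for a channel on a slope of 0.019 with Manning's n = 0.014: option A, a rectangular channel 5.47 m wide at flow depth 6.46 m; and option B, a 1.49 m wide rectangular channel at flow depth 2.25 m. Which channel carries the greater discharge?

channel A

Channel A: Flow area A = b·y = 5.47 × 6.46 = 35.34 m². Wetted perimeter P = b + 2y = 5.47 + 2×6.46 = 18.39 m. Hydraulic radius R = A/P = 35.34/18.39 = 1.921 m. Q_A = (1/0.014)·35.34·1.921^(2/3)·√0.019 = 537.7 m³/s.
Channel B: Flow area A = b·y = 1.49 × 2.25 = 3.353 m². Wetted perimeter P = b + 2y = 1.49 + 2×2.25 = 5.99 m. Hydraulic radius R = A/P = 3.353/5.99 = 0.5597 m. Q_B = (1/0.014)·3.353·0.5597^(2/3)·√0.019 = 22.42 m³/s.
Q_A = 537.7 m³/s vs Q_B = 22.42 m³/s, so channel A carries more.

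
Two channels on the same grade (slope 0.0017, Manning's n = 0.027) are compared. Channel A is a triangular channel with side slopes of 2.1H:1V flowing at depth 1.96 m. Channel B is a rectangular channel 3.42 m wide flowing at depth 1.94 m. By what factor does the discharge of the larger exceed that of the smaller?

1.19

Channel A: For a triangular section with side slope z = 2.1: A = zy² = 2.1×1.96² = 8.067 m²; P = 2y√(1+z²) = 2×1.96×2.326 = 9.118 m. Hydraulic radius R = A/P = 8.067/9.118 = 0.8848 m. Q_A = (1/0.027)·8.067·0.8848^(2/3)·√0.0017 = 11.35 m³/s.
Channel B: Flow area A = b·y = 3.42 × 1.94 = 6.635 m². Wetted perimeter P = b + 2y = 3.42 + 2×1.94 = 7.3 m. Hydraulic radius R = A/P = 6.635/7.3 = 0.9089 m. Q_B = (1/0.027)·6.635·0.9089^(2/3)·√0.0017 = 9.507 m³/s.
The larger discharge is 11.35 m³/s and the smaller is 9.507 m³/s; the ratio is 1.19.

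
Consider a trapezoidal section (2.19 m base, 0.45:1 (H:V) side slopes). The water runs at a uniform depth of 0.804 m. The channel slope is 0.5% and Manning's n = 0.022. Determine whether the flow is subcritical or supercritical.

With bottom width b = 2.19 m and side slope z = 0.45: A = (b + zy)y = (2.19 + 0.45×0.804)×0.804 = 2.052 m²; P = b + 2y√(1+z²) = 2.19 + 2×0.804×1.097 = 3.953 m.
Hydraulic radius R = A/P = 2.052/3.953 = 0.519 m.
V = (1/n) R^(2/3) √S = (1/0.022) × 0.519^(2/3) × √0.005 = 2.076 m/s. Hydraulic depth D_h = A/T = 2.052/2.914 = 0.7042 m.
Froude number Fr = V/√(g·D_h) = 2.076/√(9.81×0.7042) = 0.79, which is less than 1, so the flow is subcritical.

subcritical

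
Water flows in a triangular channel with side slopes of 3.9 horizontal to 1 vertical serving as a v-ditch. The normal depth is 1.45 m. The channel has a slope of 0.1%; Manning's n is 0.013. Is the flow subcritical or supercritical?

For a triangular section with side slope z = 3.9: A = zy² = 3.9×1.45² = 8.2 m²; P = 2y√(1+z²) = 2×1.45×4.026 = 11.68 m.
Hydraulic radius R = A/P = 8.2/11.68 = 0.7023 m.
V = (1/n) R^(2/3) √S = (1/0.013) × 0.7023^(2/3) × √0.001 = 1.922 m/s. Hydraulic depth D_h = A/T = 8.2/11.31 = 0.725 m.
Froude number Fr = V/√(g·D_h) = 1.922/√(9.81×0.725) = 0.721, which is less than 1, so the flow is subcritical.

subcritical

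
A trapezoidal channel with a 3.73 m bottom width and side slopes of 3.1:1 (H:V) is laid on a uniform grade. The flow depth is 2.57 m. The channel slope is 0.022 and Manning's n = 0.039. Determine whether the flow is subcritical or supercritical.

supercritical

With bottom width b = 3.73 m and side slope z = 3.1: A = (b + zy)y = (3.73 + 3.1×2.57)×2.57 = 30.06 m²; P = b + 2y√(1+z²) = 3.73 + 2×2.57×3.257 = 20.47 m.
Hydraulic radius R = A/P = 30.06/20.47 = 1.468 m.
V = (1/n) R^(2/3) √S = (1/0.039) × 1.468^(2/3) × √0.022 = 4.913 m/s. Hydraulic depth D_h = A/T = 30.06/19.66 = 1.529 m.
Froude number Fr = V/√(g·D_h) = 4.913/√(9.81×1.529) = 1.27, which is greater than 1, so the flow is supercritical.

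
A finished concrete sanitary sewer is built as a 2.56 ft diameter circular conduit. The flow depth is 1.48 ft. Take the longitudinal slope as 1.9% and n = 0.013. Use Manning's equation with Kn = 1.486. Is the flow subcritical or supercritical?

supercritical

For a circular section of diameter D = 2.56 ft at depth y = 1.48 ft, the central angle is θ = 2 arccos(1 − 2y/D) = 3.455 rad. Then A = (D²/8)(θ − sin θ) = 3.084 ft² and P = Dθ/2 = 4.423 ft.
Hydraulic radius R = A/P = 3.084/4.423 = 0.6972 ft.
V = (1.486/n) R^(2/3) √S = (1.486/0.013) × 0.6972^(2/3) × √0.019 = 12.39 ft/s. Hydraulic depth D_h = A/T = 3.084/2.529 = 1.219 ft.
Froude number Fr = V/√(g·D_h) = 12.39/√(32.2×1.219) = 1.98, which is greater than 1, so the flow is supercritical.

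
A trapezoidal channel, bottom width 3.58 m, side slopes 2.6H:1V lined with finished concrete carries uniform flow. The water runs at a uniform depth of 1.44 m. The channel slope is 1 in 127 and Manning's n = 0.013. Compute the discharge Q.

With bottom width b = 3.58 m and side slope z = 2.6: A = (b + zy)y = (3.58 + 2.6×1.44)×1.44 = 10.55 m²; P = b + 2y√(1+z²) = 3.58 + 2×1.44×2.786 = 11.6 m.
Hydraulic radius R = A/P = 10.55/11.6 = 0.909 m.
Manning's equation: Q = (1/n) A R^(2/3) S^(1/2) = (1/0.013) × 10.55 × 0.909^(2/3) × 0.007874^(1/2) = 67.6 m³/s.

Q = 67.6 m³/s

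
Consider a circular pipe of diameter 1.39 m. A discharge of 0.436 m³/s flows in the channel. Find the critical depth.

At critical depth, Q² T / (g A³) = 1, i.e. A³/T = Q²/g = 0.436²/9.81 = 0.01938.
Try y = 0.256 m: A³/T = 0.006565 — too small.
Try y = 0.408 m: A³/T = 0.04048 — too large.
Try y = 0.338 m: A³/T = 0.01947 — matches.

y_c = 0.338 m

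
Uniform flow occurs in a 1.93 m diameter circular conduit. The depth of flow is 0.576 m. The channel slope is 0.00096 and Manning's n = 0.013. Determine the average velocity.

V = 1.13 m/s

For a circular section of diameter D = 1.93 m at depth y = 0.576 m, the central angle is θ = 2 arccos(1 − 2y/D) = 2.312 rad. Then A = (D²/8)(θ − sin θ) = 0.7329 m² and P = Dθ/2 = 2.231 m.
Hydraulic radius R = A/P = 0.7329/2.231 = 0.3285 m.
From Manning's equation, V = (1/n) R^(2/3) S^(1/2) = (1/0.013) × 0.3285^(2/3) × 0.00096^(1/2) = 1.13 m/s.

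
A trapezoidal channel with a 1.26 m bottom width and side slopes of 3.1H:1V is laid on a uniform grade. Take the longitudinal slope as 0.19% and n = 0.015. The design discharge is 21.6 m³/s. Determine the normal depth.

Manning's equation rearranged: A R^(2/3) = nQ / (1·√S) = 0.015 × 21.6 / (√0.0019) = 7.433.
At y = 1.89 m: A R^(2/3) = 13.38 — over.
At y = 1.48 m: A R^(2/3) = 7.421 — ≈ 7.433.

y_n = 1.48 m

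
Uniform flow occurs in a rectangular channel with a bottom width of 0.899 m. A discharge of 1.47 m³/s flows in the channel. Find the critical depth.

y_c = 0.648 m

For a rectangular channel, critical depth y_c = (q²/g)^(1/3) where q = Q/b = 1.47/0.899 = 1.635 m²/s.
So y_c = (1.635²/9.81)^(1/3) = 0.648 m.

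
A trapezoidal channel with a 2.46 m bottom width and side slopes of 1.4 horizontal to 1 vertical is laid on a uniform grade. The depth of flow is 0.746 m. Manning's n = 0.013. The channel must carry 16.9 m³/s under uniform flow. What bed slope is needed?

With bottom width b = 2.46 m and side slope z = 1.4: A = (b + zy)y = (2.46 + 1.4×0.746)×0.746 = 2.614 m²; P = b + 2y√(1+z²) = 2.46 + 2×0.746×1.72 = 5.027 m.
Hydraulic radius R = A/P = 2.614/5.027 = 0.5201 m.
From Manning's equation, S = [nQ / (1 A R^(2/3))]² = [0.013 × 16.9 / (1 × 2.614 × 0.5201^(2/3))]² = 0.0169.

S = 0.0169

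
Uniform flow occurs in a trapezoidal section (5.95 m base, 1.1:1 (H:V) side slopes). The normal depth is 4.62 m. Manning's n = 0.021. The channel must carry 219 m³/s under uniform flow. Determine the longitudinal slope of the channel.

With bottom width b = 5.95 m and side slope z = 1.1: A = (b + zy)y = (5.95 + 1.1×4.62)×4.62 = 50.97 m²; P = b + 2y√(1+z²) = 5.95 + 2×4.62×1.487 = 19.69 m.
Hydraulic radius R = A/P = 50.97/19.69 = 2.589 m.
From Manning's equation, S = [nQ / (1 A R^(2/3))]² = [0.021 × 219 / (1 × 50.97 × 2.589^(2/3))]² = 0.00229.

S = 0.00229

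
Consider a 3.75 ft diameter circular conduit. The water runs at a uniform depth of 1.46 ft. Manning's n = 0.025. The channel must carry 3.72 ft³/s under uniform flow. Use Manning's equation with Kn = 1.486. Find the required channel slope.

S = 0.00034

For a circular section of diameter D = 3.75 ft at depth y = 1.46 ft, the central angle is θ = 2 arccos(1 − 2y/D) = 2.695 rad. Then A = (D²/8)(θ − sin θ) = 3.979 ft² and P = Dθ/2 = 5.054 ft.
Hydraulic radius R = A/P = 3.979/5.054 = 0.7873 ft.
From Manning's equation, S = [nQ / (1.486 A R^(2/3))]² = [0.025 × 3.72 / (1.486 × 3.979 × 0.7873^(2/3))]² = 0.00034.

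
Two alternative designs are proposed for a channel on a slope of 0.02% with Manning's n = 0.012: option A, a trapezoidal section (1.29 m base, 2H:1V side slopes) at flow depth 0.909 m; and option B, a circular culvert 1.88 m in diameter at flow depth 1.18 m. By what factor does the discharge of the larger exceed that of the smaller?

Channel A: With bottom width b = 1.29 m and side slope z = 2: A = (b + zy)y = (1.29 + 2×0.909)×0.909 = 2.825 m²; P = b + 2y√(1+z²) = 1.29 + 2×0.909×2.236 = 5.355 m. Hydraulic radius R = A/P = 2.825/5.355 = 0.5276 m. Q_A = (1/0.012)·2.825·0.5276^(2/3)·√0.0002 = 2.174 m³/s.
Channel B: For a circular section of diameter D = 1.88 m at depth y = 1.18 m, the central angle is θ = 2 arccos(1 − 2y/D) = 3.658 rad. Then A = (D²/8)(θ − sin θ) = 1.834 m² and P = Dθ/2 = 3.438 m. Hydraulic radius R = A/P = 1.834/3.438 = 0.5334 m. Q_B = (1/0.012)·1.834·0.5334^(2/3)·√0.0002 = 1.422 m³/s.
The larger discharge is 2.174 m³/s and the smaller is 1.422 m³/s; the ratio is 1.53.

1.53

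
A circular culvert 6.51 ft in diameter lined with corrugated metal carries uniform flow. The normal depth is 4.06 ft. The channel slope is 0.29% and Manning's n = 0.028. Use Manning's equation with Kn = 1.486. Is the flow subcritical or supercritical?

subcritical

For a circular section of diameter D = 6.51 ft at depth y = 4.06 ft, the central angle is θ = 2 arccos(1 − 2y/D) = 3.641 rad. Then A = (D²/8)(θ − sin θ) = 21.83 ft² and P = Dθ/2 = 11.85 ft.
Hydraulic radius R = A/P = 21.83/11.85 = 1.842 ft.
V = (1.486/n) R^(2/3) √S = (1.486/0.028) × 1.842^(2/3) × √0.0029 = 4.294 ft/s. Hydraulic depth D_h = A/T = 21.83/6.308 = 3.461 ft.
Froude number Fr = V/√(g·D_h) = 4.294/√(32.2×3.461) = 0.407, which is less than 1, so the flow is subcritical.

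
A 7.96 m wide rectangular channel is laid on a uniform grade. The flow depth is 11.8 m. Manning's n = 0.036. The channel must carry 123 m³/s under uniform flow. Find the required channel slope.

Flow area A = b·y = 7.96 × 11.8 = 93.93 m². Wetted perimeter P = b + 2y = 7.96 + 2×11.8 = 31.56 m.
Hydraulic radius R = A/P = 93.93/31.56 = 2.976 m.
From Manning's equation, S = [nQ / (1 A R^(2/3))]² = [0.036 × 123 / (1 × 93.93 × 2.976^(2/3))]² = 0.000519.

S = 0.000519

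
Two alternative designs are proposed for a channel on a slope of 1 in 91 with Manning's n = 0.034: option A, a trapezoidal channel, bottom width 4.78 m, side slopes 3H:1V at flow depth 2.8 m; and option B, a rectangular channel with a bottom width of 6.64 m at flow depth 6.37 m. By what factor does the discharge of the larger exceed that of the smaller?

Channel A: With bottom width b = 4.78 m and side slope z = 3: A = (b + zy)y = (4.78 + 3×2.8)×2.8 = 36.9 m²; P = b + 2y√(1+z²) = 4.78 + 2×2.8×3.162 = 22.49 m. Hydraulic radius R = A/P = 36.9/22.49 = 1.641 m. Q_A = (1/0.034)·36.9·1.641^(2/3)·√0.01099 = 158.3 m³/s.
Channel B: Flow area A = b·y = 6.64 × 6.37 = 42.3 m². Wetted perimeter P = b + 2y = 6.64 + 2×6.37 = 19.38 m. Hydraulic radius R = A/P = 42.3/19.38 = 2.182 m. Q_B = (1/0.034)·42.3·2.182^(2/3)·√0.01099 = 219.4 m³/s.
The larger discharge is 219.4 m³/s and the smaller is 158.3 m³/s; the ratio is 1.39.

1.39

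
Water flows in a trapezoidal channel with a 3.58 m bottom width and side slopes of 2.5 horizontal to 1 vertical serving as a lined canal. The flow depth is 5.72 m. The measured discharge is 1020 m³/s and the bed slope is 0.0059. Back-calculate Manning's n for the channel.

With bottom width b = 3.58 m and side slope z = 2.5: A = (b + zy)y = (3.58 + 2.5×5.72)×5.72 = 102.3 m²; P = b + 2y√(1+z²) = 3.58 + 2×5.72×2.693 = 34.38 m.
Hydraulic radius R = A/P = 102.3/34.38 = 2.975 m.
Rearranging Manning's equation: n = (1/Q) A R^(2/3) S^(1/2) = (1/1020) × 102.3 × 2.975^(2/3) × √0.0059 = 0.0159.

n = 0.0159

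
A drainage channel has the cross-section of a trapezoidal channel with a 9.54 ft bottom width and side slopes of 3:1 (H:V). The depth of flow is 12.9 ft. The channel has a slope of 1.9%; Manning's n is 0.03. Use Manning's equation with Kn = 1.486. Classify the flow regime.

With bottom width b = 9.54 ft and side slope z = 3: A = (b + zy)y = (9.54 + 3×12.9)×12.9 = 622.3 ft²; P = b + 2y√(1+z²) = 9.54 + 2×12.9×3.162 = 91.13 ft.
Hydraulic radius R = A/P = 622.3/91.13 = 6.829 ft.
V = (1.486/n) R^(2/3) √S = (1.486/0.03) × 6.829^(2/3) × √0.019 = 24.58 ft/s. Hydraulic depth D_h = A/T = 622.3/86.94 = 7.158 ft.
Froude number Fr = V/√(g·D_h) = 24.58/√(32.2×7.158) = 1.62, which is greater than 1, so the flow is supercritical.

supercritical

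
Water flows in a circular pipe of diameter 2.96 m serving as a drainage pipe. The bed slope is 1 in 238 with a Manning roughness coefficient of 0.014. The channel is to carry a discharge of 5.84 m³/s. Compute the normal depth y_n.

y_n = 0.952 m

Manning's equation rearranged: A R^(2/3) = nQ / (1·√S) = 0.014 × 5.84 / (√0.004202) = 1.261.
At y = 1.2 m: A R^(2/3) = 1.944 — too large.
At y = 0.776 m: A R^(2/3) = 0.8471 — too small.
At y = 0.952 m: A R^(2/3) = 1.261 — close enough.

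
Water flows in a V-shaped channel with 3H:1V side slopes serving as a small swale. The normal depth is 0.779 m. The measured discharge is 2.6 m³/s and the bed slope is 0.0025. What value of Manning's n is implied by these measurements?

n = 0.018

For a triangular section with side slope z = 3: A = zy² = 3×0.779² = 1.821 m²; P = 2y√(1+z²) = 2×0.779×3.162 = 4.927 m.
Hydraulic radius R = A/P = 1.821/4.927 = 0.3695 m.
Rearranging Manning's equation: n = (1/Q) A R^(2/3) S^(1/2) = (1/2.6) × 1.821 × 0.3695^(2/3) × √0.0025 = 0.018.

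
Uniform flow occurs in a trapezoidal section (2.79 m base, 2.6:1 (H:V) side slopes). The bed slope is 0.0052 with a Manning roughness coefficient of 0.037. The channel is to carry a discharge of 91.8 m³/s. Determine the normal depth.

Manning's equation rearranged: A R^(2/3) = nQ / (1·√S) = 0.037 × 91.8 / (√0.0052) = 47.1.
At y = 3.74 m: A R^(2/3) = 73.82 — over.
At y = 2.71 m: A R^(2/3) = 34.77 — short.
At y = 3.09 m: A R^(2/3) = 47.11 — close enough.

y_n = 3.09 m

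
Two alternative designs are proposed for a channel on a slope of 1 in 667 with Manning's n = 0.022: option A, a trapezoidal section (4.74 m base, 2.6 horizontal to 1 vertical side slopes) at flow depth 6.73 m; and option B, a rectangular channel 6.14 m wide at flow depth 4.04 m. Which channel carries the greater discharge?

Channel A: With bottom width b = 4.74 m and side slope z = 2.6: A = (b + zy)y = (4.74 + 2.6×6.73)×6.73 = 149.7 m²; P = b + 2y√(1+z²) = 4.74 + 2×6.73×2.786 = 42.24 m. Hydraulic radius R = A/P = 149.7/42.24 = 3.544 m. Q_A = (1/0.022)·149.7·3.544^(2/3)·√0.001499 = 612.2 m³/s.
Channel B: Flow area A = b·y = 6.14 × 4.04 = 24.81 m². Wetted perimeter P = b + 2y = 6.14 + 2×4.04 = 14.22 m. Hydraulic radius R = A/P = 24.81/14.22 = 1.744 m. Q_B = (1/0.022)·24.81·1.744^(2/3)·√0.001499 = 63.27 m³/s.
Q_A = 612.2 m³/s vs Q_B = 63.27 m³/s, so channel A carries more.

channel A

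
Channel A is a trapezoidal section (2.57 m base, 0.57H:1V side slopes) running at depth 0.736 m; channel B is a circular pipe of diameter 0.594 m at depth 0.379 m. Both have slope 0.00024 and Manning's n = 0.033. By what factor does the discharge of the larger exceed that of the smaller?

24.7

Channel A: With bottom width b = 2.57 m and side slope z = 0.57: A = (b + zy)y = (2.57 + 0.57×0.736)×0.736 = 2.2 m²; P = b + 2y√(1+z²) = 2.57 + 2×0.736×1.151 = 4.264 m. Hydraulic radius R = A/P = 2.2/4.264 = 0.516 m. Q_A = (1/0.033)·2.2·0.516^(2/3)·√0.00024 = 0.6645 m³/s.
Channel B: For a circular section of diameter D = 0.594 m at depth y = 0.379 m, the central angle is θ = 2 arccos(1 − 2y/D) = 3.701 rad. Then A = (D²/8)(θ − sin θ) = 0.1866 m² and P = Dθ/2 = 1.099 m. Hydraulic radius R = A/P = 0.1866/1.099 = 0.1698 m. Q_B = (1/0.033)·0.1866·0.1698^(2/3)·√0.00024 = 0.02687 m³/s.
The larger discharge is 0.6645 m³/s and the smaller is 0.02687 m³/s; the ratio is 24.7.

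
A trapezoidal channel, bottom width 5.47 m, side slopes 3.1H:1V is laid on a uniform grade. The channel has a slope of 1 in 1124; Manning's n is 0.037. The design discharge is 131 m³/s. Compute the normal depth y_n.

y_n = 4.51 m

Manning's equation rearranged: A R^(2/3) = nQ / (1·√S) = 0.037 × 131 / (√0.0008897) = 162.5.
Trying y = 3.96 m: A R^(2/3) = 120.6 — low.
Trying y = 4.51 m: A R^(2/3) = 162.3 — close enough.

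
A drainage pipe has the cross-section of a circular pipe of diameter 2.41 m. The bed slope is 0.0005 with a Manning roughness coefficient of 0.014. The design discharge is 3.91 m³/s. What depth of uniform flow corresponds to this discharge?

Manning's equation rearranged: A R^(2/3) = nQ / (1·√S) = 0.014 × 3.91 / (√0.0005) = 2.448.
At y = 1.89 m: A R^(2/3) = 3.117 — too large.
At y = 1.28 m: A R^(2/3) = 1.8 — too small.
At y = 1.56 m: A R^(2/3) = 2.447 — ≈ 2.448.

y_n = 1.56 m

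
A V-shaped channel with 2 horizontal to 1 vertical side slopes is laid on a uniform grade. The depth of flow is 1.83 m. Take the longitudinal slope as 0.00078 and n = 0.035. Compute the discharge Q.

For a triangular section with side slope z = 2: A = zy² = 2×1.83² = 6.698 m²; P = 2y√(1+z²) = 2×1.83×2.236 = 8.184 m.
Hydraulic radius R = A/P = 6.698/8.184 = 0.8184 m.
Manning's equation: Q = (1/n) A R^(2/3) S^(1/2) = (1/0.035) × 6.698 × 0.8184^(2/3) × 0.00078^(1/2) = 4.68 m³/s.

Q = 4.68 m³/s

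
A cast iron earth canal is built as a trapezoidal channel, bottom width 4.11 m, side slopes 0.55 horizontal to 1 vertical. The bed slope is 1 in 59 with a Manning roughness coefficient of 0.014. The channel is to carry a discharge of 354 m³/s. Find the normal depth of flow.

Manning's equation rearranged: A R^(2/3) = nQ / (1·√S) = 0.014 × 354 / (√0.01695) = 38.07.
At y = 4.76 m: A R^(2/3) = 53.16 — too large.
At y = 3.96 m: A R^(2/3) = 38.11 — close enough.

y_n = 3.96 m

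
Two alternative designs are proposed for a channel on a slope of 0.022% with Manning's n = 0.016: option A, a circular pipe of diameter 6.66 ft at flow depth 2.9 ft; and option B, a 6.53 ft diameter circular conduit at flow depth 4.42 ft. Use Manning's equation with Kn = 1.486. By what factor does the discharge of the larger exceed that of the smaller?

1.93

Channel A: For a circular section of diameter D = 6.66 ft at depth y = 2.9 ft, the central angle is θ = 2 arccos(1 − 2y/D) = 2.883 rad. Then A = (D²/8)(θ − sin θ) = 14.56 ft² and P = Dθ/2 = 9.599 ft. Hydraulic radius R = A/P = 14.56/9.599 = 1.517 ft. Q_A = (1.486/0.016)·14.56·1.517^(2/3)·√0.00022 = 26.49 ft³/s.
Channel B: For a circular section of diameter D = 6.53 ft at depth y = 4.42 ft, the central angle is θ = 2 arccos(1 − 2y/D) = 3.865 rad. Then A = (D²/8)(θ − sin θ) = 24.13 ft² and P = Dθ/2 = 12.62 ft. Hydraulic radius R = A/P = 24.13/12.62 = 1.912 ft. Q_B = (1.486/0.016)·24.13·1.912^(2/3)·√0.00022 = 51.2 ft³/s.
The larger discharge is 51.2 ft³/s and the smaller is 26.49 ft³/s; the ratio is 1.93.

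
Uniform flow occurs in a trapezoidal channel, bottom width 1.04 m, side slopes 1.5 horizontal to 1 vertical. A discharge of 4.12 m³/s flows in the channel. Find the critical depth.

At critical depth, Q² T / (g A³) = 1, i.e. A³/T = Q²/g = 4.12²/9.81 = 1.73.
Try y = 0.64 m: A³/T = 0.7085 — too small.
Try y = 0.961 m: A³/T = 3.457 — too large.
Try y = 0.807 m: A³/T = 1.731 — close enough.

y_c = 0.807 m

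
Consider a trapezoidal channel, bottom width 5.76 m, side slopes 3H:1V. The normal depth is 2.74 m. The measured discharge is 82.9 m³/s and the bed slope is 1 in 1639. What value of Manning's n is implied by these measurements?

With bottom width b = 5.76 m and side slope z = 3: A = (b + zy)y = (5.76 + 3×2.74)×2.74 = 38.31 m²; P = b + 2y√(1+z²) = 5.76 + 2×2.74×3.162 = 23.09 m.
Hydraulic radius R = A/P = 38.31/23.09 = 1.659 m.
Rearranging Manning's equation: n = (1/Q) A R^(2/3) S^(1/2) = (1/82.9) × 38.31 × 1.659^(2/3) × √0.0006101 = 0.016.

n = 0.016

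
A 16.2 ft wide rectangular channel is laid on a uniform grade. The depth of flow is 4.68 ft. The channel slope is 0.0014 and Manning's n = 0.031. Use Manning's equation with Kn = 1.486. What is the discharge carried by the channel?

Q = 281 ft³/s

Flow area A = b·y = 16.2 × 4.68 = 75.82 ft². Wetted perimeter P = b + 2y = 16.2 + 2×4.68 = 25.56 ft.
Hydraulic radius R = A/P = 75.82/25.56 = 2.966 ft.
Manning's equation: Q = (1.486/n) A R^(2/3) S^(1/2) = (1.486/0.031) × 75.82 × 2.966^(2/3) × 0.0014^(1/2) = 281 ft³/s.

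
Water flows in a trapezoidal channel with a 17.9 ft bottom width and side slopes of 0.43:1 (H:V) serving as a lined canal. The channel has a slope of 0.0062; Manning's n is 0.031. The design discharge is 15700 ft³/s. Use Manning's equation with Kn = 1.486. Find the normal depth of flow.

Manning's equation rearranged: A R^(2/3) = nQ / (1.486·√S) = 0.031 × 15700 / (1.486 × √0.0062) = 4160.
Try y = 30.9 ft: A R^(2/3) = 4857 — over.
Try y = 21.6 ft: A R^(2/3) = 2549 — short.
Try y = 28.4 ft: A R^(2/3) = 4159 — close enough.

y_n = 28.4 ft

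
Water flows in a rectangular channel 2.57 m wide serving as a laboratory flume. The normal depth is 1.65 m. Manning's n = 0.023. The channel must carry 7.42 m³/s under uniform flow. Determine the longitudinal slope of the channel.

S = 0.0025

Flow area A = b·y = 2.57 × 1.65 = 4.24 m². Wetted perimeter P = b + 2y = 2.57 + 2×1.65 = 5.87 m.
Hydraulic radius R = A/P = 4.24/5.87 = 0.7224 m.
From Manning's equation, S = [nQ / (1 A R^(2/3))]² = [0.023 × 7.42 / (1 × 4.24 × 0.7224^(2/3))]² = 0.0025.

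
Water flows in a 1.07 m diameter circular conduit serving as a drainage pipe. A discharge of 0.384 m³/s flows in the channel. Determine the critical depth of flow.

y_c = 0.341 m

At critical depth, Q² T / (g A³) = 1, i.e. A³/T = Q²/g = 0.384²/9.81 = 0.01503.
At y = 0.409 m: A³/T = 0.03035 — too large.
At y = 0.235 m: A³/T = 0.003536 — too small.
At y = 0.341 m: A³/T = 0.01505 — ≈ 0.01503.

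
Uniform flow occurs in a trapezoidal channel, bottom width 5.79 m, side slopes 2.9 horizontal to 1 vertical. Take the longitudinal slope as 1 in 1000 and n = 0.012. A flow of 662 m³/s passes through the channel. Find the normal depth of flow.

Manning's equation rearranged: A R^(2/3) = nQ / (1·√S) = 0.012 × 662 / (√0.001) = 251.2.
Trying y = 4.41 m: A R^(2/3) = 150.7 — too small.
Trying y = 5.51 m: A R^(2/3) = 251.1 — close enough.

y_n = 5.51 m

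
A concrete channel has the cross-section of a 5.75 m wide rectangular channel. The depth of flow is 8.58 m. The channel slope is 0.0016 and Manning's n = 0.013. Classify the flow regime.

Flow area A = b·y = 5.75 × 8.58 = 49.34 m². Wetted perimeter P = b + 2y = 5.75 + 2×8.58 = 22.91 m.
Hydraulic radius R = A/P = 49.34/22.91 = 2.153 m.
V = (1/n) R^(2/3) √S = (1/0.013) × 2.153^(2/3) × √0.0016 = 5.131 m/s. Hydraulic depth D_h = A/T = 49.34/5.75 = 8.58 m.
Froude number Fr = V/√(g·D_h) = 5.131/√(9.81×8.58) = 0.559, which is less than 1, so the flow is subcritical.

subcritical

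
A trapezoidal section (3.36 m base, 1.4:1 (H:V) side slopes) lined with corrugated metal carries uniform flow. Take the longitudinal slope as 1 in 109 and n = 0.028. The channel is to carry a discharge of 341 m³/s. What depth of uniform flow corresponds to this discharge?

y_n = 5.09 m

Manning's equation rearranged: A R^(2/3) = nQ / (1·√S) = 0.028 × 341 / (√0.009174) = 99.68.
At y = 6.3 m: A R^(2/3) = 161.9 — too large.
At y = 4.57 m: A R^(2/3) = 78.52 — too small.
At y = 5.09 m: A R^(2/3) = 99.8 — ≈ 99.68.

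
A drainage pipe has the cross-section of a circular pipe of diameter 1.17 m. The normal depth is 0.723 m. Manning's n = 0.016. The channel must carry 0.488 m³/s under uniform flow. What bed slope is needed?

For a circular section of diameter D = 1.17 m at depth y = 0.723 m, the central angle is θ = 2 arccos(1 − 2y/D) = 3.618 rad. Then A = (D²/8)(θ − sin θ) = 0.6975 m² and P = Dθ/2 = 2.116 m.
Hydraulic radius R = A/P = 0.6975/2.116 = 0.3296 m.
From Manning's equation, S = [nQ / (1 A R^(2/3))]² = [0.016 × 0.488 / (1 × 0.6975 × 0.3296^(2/3))]² = 0.00055.

S = 0.00055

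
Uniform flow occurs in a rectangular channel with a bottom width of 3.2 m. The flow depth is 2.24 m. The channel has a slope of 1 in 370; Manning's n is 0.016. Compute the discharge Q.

Q = 22.2 m³/s

Flow area A = b·y = 3.2 × 2.24 = 7.168 m². Wetted perimeter P = b + 2y = 3.2 + 2×2.24 = 7.68 m.
Hydraulic radius R = A/P = 7.168/7.68 = 0.9333 m.
Manning's equation: Q = (1/n) A R^(2/3) S^(1/2) = (1/0.016) × 7.168 × 0.9333^(2/3) × 0.002703^(1/2) = 22.2 m³/s.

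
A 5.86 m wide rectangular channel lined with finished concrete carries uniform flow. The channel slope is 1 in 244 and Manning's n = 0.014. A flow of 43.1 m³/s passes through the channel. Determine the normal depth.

Manning's equation rearranged: A R^(2/3) = nQ / (1·√S) = 0.014 × 43.1 / (√0.004098) = 9.425.
At y = 1.3 m: A R^(2/3) = 7.104 — too small.
At y = 1.91 m: A R^(2/3) = 12.33 — too large.
At y = 1.58 m: A R^(2/3) = 9.422 — matches.

y_n = 1.58 m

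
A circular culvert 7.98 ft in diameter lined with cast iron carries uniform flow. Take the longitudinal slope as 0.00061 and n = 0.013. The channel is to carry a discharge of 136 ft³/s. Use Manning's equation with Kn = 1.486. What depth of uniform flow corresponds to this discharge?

y_n = 4.49 ft

Manning's equation rearranged: A R^(2/3) = nQ / (1.486·√S) = 0.013 × 136 / (1.486 × √0.00061) = 48.17.
At y = 3.18 ft: A R^(2/3) = 26.53 — low.
At y = 5.59 ft: A R^(2/3) = 66.42 — high.
At y = 4.49 ft: A R^(2/3) = 48.15 — ≈ 48.17.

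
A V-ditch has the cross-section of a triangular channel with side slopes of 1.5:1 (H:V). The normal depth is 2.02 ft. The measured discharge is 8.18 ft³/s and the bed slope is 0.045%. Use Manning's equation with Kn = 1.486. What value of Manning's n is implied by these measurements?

For a triangular section with side slope z = 1.5: A = zy² = 1.5×2.02² = 6.121 ft²; P = 2y√(1+z²) = 2×2.02×1.803 = 7.283 ft.
Hydraulic radius R = A/P = 6.121/7.283 = 0.8404 ft.
Rearranging Manning's equation: n = (1.486/Q) A R^(2/3) S^(1/2) = (1.486/8.18) × 6.121 × 0.8404^(2/3) × √0.00045 = 0.021.

n = 0.021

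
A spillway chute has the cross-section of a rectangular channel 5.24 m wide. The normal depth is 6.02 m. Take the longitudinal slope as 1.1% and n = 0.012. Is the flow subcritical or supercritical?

supercritical

Flow area A = b·y = 5.24 × 6.02 = 31.54 m². Wetted perimeter P = b + 2y = 5.24 + 2×6.02 = 17.28 m.
Hydraulic radius R = A/P = 31.54/17.28 = 1.826 m.
V = (1/n) R^(2/3) √S = (1/0.012) × 1.826^(2/3) × √0.011 = 13.05 m/s. Hydraulic depth D_h = A/T = 31.54/5.24 = 6.02 m.
Froude number Fr = V/√(g·D_h) = 13.05/√(9.81×6.02) = 1.7, which is greater than 1, so the flow is supercritical.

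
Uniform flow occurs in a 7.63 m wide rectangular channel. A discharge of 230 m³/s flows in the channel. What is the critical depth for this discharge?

For a rectangular channel, critical depth y_c = (q²/g)^(1/3) where q = Q/b = 230/7.63 = 30.14 m²/s.
So y_c = (30.14²/9.81)^(1/3) = 4.52 m.

y_c = 4.52 m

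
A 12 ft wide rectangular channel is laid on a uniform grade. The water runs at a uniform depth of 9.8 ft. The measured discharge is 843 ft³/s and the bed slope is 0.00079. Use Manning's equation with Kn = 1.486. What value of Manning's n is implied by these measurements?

n = 0.014

Flow area A = b·y = 12 × 9.8 = 117.6 ft². Wetted perimeter P = b + 2y = 12 + 2×9.8 = 31.6 ft.
Hydraulic radius R = A/P = 117.6/31.6 = 3.722 ft.
Rearranging Manning's equation: n = (1.486/Q) A R^(2/3) S^(1/2) = (1.486/843) × 117.6 × 3.722^(2/3) × √0.00079 = 0.014.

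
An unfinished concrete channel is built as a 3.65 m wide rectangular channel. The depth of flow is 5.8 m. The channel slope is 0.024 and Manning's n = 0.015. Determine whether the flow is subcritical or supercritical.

Flow area A = b·y = 3.65 × 5.8 = 21.17 m². Wetted perimeter P = b + 2y = 3.65 + 2×5.8 = 15.25 m.
Hydraulic radius R = A/P = 21.17/15.25 = 1.388 m.
V = (1/n) R^(2/3) √S = (1/0.015) × 1.388^(2/3) × √0.024 = 12.85 m/s. Hydraulic depth D_h = A/T = 21.17/3.65 = 5.8 m.
Froude number Fr = V/√(g·D_h) = 12.85/√(9.81×5.8) = 1.7, which is greater than 1, so the flow is supercritical.

supercritical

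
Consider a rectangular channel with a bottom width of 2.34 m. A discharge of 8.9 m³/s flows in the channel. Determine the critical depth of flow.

y_c = 1.14 m

For a rectangular channel, critical depth y_c = (q²/g)^(1/3) where q = Q/b = 8.9/2.34 = 3.803 m²/s.
So y_c = (3.803²/9.81)^(1/3) = 1.14 m.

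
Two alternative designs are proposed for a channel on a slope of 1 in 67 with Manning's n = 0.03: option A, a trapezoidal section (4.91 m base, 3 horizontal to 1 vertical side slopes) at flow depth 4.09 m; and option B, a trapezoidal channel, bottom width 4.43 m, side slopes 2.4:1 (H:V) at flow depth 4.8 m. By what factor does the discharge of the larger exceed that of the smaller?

Channel A: With bottom width b = 4.91 m and side slope z = 3: A = (b + zy)y = (4.91 + 3×4.09)×4.09 = 70.27 m²; P = b + 2y√(1+z²) = 4.91 + 2×4.09×3.162 = 30.78 m. Hydraulic radius R = A/P = 70.27/30.78 = 2.283 m. Q_A = (1/0.03)·70.27·2.283^(2/3)·√0.01493 = 496.1 m³/s.
Channel B: With bottom width b = 4.43 m and side slope z = 2.4: A = (b + zy)y = (4.43 + 2.4×4.8)×4.8 = 76.56 m²; P = b + 2y√(1+z²) = 4.43 + 2×4.8×2.6 = 29.39 m. Hydraulic radius R = A/P = 76.56/29.39 = 2.605 m. Q_B = (1/0.03)·76.56·2.605^(2/3)·√0.01493 = 590.3 m³/s.
The larger discharge is 590.3 m³/s and the smaller is 496.1 m³/s; the ratio is 1.19.

1.19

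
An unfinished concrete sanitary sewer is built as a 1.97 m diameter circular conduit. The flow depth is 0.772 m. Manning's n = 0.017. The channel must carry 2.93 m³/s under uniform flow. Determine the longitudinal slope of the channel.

For a circular section of diameter D = 1.97 m at depth y = 0.772 m, the central angle is θ = 2 arccos(1 − 2y/D) = 2.706 rad. Then A = (D²/8)(θ − sin θ) = 1.108 m² and P = Dθ/2 = 2.665 m.
Hydraulic radius R = A/P = 1.108/2.665 = 0.4156 m.
From Manning's equation, S = [nQ / (1 A R^(2/3))]² = [0.017 × 2.93 / (1 × 1.108 × 0.4156^(2/3))]² = 0.00652.

S = 0.00652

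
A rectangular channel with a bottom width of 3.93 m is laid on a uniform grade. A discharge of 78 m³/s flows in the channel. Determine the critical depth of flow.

For a rectangular channel, critical depth y_c = (q²/g)^(1/3) where q = Q/b = 78/3.93 = 19.85 m²/s.
So y_c = (19.85²/9.81)^(1/3) = 3.42 m.

y_c = 3.42 m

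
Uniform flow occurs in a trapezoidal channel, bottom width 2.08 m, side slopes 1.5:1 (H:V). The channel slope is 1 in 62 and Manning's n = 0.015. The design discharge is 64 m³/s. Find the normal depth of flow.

y_n = 1.69 m

Manning's equation rearranged: A R^(2/3) = nQ / (1·√S) = 0.015 × 64 / (√0.01613) = 7.559.
Try y = 1.25 m: A R^(2/3) = 4.083 — too small.
Try y = 1.69 m: A R^(2/3) = 7.56 — matches.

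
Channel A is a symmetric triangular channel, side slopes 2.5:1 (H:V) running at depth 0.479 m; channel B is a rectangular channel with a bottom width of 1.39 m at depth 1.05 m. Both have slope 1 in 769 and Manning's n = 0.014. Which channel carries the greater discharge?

channel B

Channel A: For a triangular section with side slope z = 2.5: A = zy² = 2.5×0.479² = 0.5736 m²; P = 2y√(1+z²) = 2×0.479×2.693 = 2.579 m. Hydraulic radius R = A/P = 0.5736/2.579 = 0.2224 m. Q_A = (1/0.014)·0.5736·0.2224^(2/3)·√0.0013 = 0.5423 m³/s.
Channel B: Flow area A = b·y = 1.39 × 1.05 = 1.46 m². Wetted perimeter P = b + 2y = 1.39 + 2×1.05 = 3.49 m. Hydraulic radius R = A/P = 1.46/3.49 = 0.4182 m. Q_B = (1/0.014)·1.46·0.4182^(2/3)·√0.0013 = 2.102 m³/s.
Q_A = 0.5423 m³/s vs Q_B = 2.102 m³/s, so channel B carries more.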